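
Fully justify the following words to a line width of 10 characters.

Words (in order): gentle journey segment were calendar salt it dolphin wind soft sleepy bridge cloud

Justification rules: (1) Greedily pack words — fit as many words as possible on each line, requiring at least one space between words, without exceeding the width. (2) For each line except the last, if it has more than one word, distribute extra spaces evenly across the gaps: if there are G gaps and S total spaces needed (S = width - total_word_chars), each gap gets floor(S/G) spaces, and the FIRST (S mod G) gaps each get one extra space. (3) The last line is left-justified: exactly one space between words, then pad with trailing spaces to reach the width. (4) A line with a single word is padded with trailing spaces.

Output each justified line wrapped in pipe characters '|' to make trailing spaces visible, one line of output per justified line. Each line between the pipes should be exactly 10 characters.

Line 1: ['gentle'] (min_width=6, slack=4)
Line 2: ['journey'] (min_width=7, slack=3)
Line 3: ['segment'] (min_width=7, slack=3)
Line 4: ['were'] (min_width=4, slack=6)
Line 5: ['calendar'] (min_width=8, slack=2)
Line 6: ['salt', 'it'] (min_width=7, slack=3)
Line 7: ['dolphin'] (min_width=7, slack=3)
Line 8: ['wind', 'soft'] (min_width=9, slack=1)
Line 9: ['sleepy'] (min_width=6, slack=4)
Line 10: ['bridge'] (min_width=6, slack=4)
Line 11: ['cloud'] (min_width=5, slack=5)

Answer: |gentle    |
|journey   |
|segment   |
|were      |
|calendar  |
|salt    it|
|dolphin   |
|wind  soft|
|sleepy    |
|bridge    |
|cloud     |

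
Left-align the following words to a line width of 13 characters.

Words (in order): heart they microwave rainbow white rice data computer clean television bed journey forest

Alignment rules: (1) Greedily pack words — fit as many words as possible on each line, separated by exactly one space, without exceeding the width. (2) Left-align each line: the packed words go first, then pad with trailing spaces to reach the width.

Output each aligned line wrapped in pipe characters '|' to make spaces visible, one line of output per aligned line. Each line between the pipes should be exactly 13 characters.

Answer: |heart they   |
|microwave    |
|rainbow white|
|rice data    |
|computer     |
|clean        |
|television   |
|bed journey  |
|forest       |

Derivation:
Line 1: ['heart', 'they'] (min_width=10, slack=3)
Line 2: ['microwave'] (min_width=9, slack=4)
Line 3: ['rainbow', 'white'] (min_width=13, slack=0)
Line 4: ['rice', 'data'] (min_width=9, slack=4)
Line 5: ['computer'] (min_width=8, slack=5)
Line 6: ['clean'] (min_width=5, slack=8)
Line 7: ['television'] (min_width=10, slack=3)
Line 8: ['bed', 'journey'] (min_width=11, slack=2)
Line 9: ['forest'] (min_width=6, slack=7)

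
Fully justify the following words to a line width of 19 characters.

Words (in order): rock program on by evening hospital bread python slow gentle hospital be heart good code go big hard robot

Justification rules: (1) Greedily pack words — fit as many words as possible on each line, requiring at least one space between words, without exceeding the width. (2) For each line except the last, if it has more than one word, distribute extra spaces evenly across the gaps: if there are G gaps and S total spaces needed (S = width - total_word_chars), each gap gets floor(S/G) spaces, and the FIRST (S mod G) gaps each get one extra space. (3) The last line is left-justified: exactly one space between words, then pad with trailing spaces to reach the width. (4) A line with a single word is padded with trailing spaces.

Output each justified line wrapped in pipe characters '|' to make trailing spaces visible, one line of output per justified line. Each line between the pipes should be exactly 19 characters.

Answer: |rock  program on by|
|evening    hospital|
|bread  python  slow|
|gentle  hospital be|
|heart  good code go|
|big hard robot     |

Derivation:
Line 1: ['rock', 'program', 'on', 'by'] (min_width=18, slack=1)
Line 2: ['evening', 'hospital'] (min_width=16, slack=3)
Line 3: ['bread', 'python', 'slow'] (min_width=17, slack=2)
Line 4: ['gentle', 'hospital', 'be'] (min_width=18, slack=1)
Line 5: ['heart', 'good', 'code', 'go'] (min_width=18, slack=1)
Line 6: ['big', 'hard', 'robot'] (min_width=14, slack=5)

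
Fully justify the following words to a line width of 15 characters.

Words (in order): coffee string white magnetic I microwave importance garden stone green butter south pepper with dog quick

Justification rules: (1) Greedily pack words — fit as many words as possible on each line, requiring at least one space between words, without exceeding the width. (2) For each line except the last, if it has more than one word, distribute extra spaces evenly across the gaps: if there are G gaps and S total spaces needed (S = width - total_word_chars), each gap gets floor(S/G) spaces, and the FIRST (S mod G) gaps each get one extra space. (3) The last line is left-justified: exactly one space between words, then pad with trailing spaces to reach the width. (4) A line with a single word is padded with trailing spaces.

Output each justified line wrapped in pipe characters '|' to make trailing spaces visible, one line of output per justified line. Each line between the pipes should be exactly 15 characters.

Line 1: ['coffee', 'string'] (min_width=13, slack=2)
Line 2: ['white', 'magnetic'] (min_width=14, slack=1)
Line 3: ['I', 'microwave'] (min_width=11, slack=4)
Line 4: ['importance'] (min_width=10, slack=5)
Line 5: ['garden', 'stone'] (min_width=12, slack=3)
Line 6: ['green', 'butter'] (min_width=12, slack=3)
Line 7: ['south', 'pepper'] (min_width=12, slack=3)
Line 8: ['with', 'dog', 'quick'] (min_width=14, slack=1)

Answer: |coffee   string|
|white  magnetic|
|I     microwave|
|importance     |
|garden    stone|
|green    butter|
|south    pepper|
|with dog quick |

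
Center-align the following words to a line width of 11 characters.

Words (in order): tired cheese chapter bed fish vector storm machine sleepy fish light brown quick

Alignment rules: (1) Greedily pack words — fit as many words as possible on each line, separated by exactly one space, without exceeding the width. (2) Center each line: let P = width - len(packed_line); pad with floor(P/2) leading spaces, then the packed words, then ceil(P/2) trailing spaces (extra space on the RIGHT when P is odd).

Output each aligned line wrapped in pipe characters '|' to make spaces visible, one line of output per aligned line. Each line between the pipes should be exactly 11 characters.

Answer: |   tired   |
|  cheese   |
|chapter bed|
|fish vector|
|   storm   |
|  machine  |
|sleepy fish|
|light brown|
|   quick   |

Derivation:
Line 1: ['tired'] (min_width=5, slack=6)
Line 2: ['cheese'] (min_width=6, slack=5)
Line 3: ['chapter', 'bed'] (min_width=11, slack=0)
Line 4: ['fish', 'vector'] (min_width=11, slack=0)
Line 5: ['storm'] (min_width=5, slack=6)
Line 6: ['machine'] (min_width=7, slack=4)
Line 7: ['sleepy', 'fish'] (min_width=11, slack=0)
Line 8: ['light', 'brown'] (min_width=11, slack=0)
Line 9: ['quick'] (min_width=5, slack=6)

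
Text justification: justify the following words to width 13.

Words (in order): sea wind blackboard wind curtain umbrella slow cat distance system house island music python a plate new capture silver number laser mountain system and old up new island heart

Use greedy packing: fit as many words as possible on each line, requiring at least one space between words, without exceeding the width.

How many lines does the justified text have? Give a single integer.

Answer: 16

Derivation:
Line 1: ['sea', 'wind'] (min_width=8, slack=5)
Line 2: ['blackboard'] (min_width=10, slack=3)
Line 3: ['wind', 'curtain'] (min_width=12, slack=1)
Line 4: ['umbrella', 'slow'] (min_width=13, slack=0)
Line 5: ['cat', 'distance'] (min_width=12, slack=1)
Line 6: ['system', 'house'] (min_width=12, slack=1)
Line 7: ['island', 'music'] (min_width=12, slack=1)
Line 8: ['python', 'a'] (min_width=8, slack=5)
Line 9: ['plate', 'new'] (min_width=9, slack=4)
Line 10: ['capture'] (min_width=7, slack=6)
Line 11: ['silver', 'number'] (min_width=13, slack=0)
Line 12: ['laser'] (min_width=5, slack=8)
Line 13: ['mountain'] (min_width=8, slack=5)
Line 14: ['system', 'and'] (min_width=10, slack=3)
Line 15: ['old', 'up', 'new'] (min_width=10, slack=3)
Line 16: ['island', 'heart'] (min_width=12, slack=1)
Total lines: 16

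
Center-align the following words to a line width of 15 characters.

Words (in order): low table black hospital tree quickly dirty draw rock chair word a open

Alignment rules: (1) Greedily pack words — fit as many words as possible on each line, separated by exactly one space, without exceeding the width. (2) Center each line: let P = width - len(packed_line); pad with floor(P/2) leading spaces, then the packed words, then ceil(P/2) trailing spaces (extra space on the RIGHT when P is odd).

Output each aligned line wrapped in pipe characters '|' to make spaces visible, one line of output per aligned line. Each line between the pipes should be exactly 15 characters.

Answer: |low table black|
| hospital tree |
| quickly dirty |
|draw rock chair|
|  word a open  |

Derivation:
Line 1: ['low', 'table', 'black'] (min_width=15, slack=0)
Line 2: ['hospital', 'tree'] (min_width=13, slack=2)
Line 3: ['quickly', 'dirty'] (min_width=13, slack=2)
Line 4: ['draw', 'rock', 'chair'] (min_width=15, slack=0)
Line 5: ['word', 'a', 'open'] (min_width=11, slack=4)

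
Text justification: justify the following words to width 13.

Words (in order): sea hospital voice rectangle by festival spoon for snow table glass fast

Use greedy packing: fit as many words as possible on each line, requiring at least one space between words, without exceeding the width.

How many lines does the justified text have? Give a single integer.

Line 1: ['sea', 'hospital'] (min_width=12, slack=1)
Line 2: ['voice'] (min_width=5, slack=8)
Line 3: ['rectangle', 'by'] (min_width=12, slack=1)
Line 4: ['festival'] (min_width=8, slack=5)
Line 5: ['spoon', 'for'] (min_width=9, slack=4)
Line 6: ['snow', 'table'] (min_width=10, slack=3)
Line 7: ['glass', 'fast'] (min_width=10, slack=3)
Total lines: 7

Answer: 7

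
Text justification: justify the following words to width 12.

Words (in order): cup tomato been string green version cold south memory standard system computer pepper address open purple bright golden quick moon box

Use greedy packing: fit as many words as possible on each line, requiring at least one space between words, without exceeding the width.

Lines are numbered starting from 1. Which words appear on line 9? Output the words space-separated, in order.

Answer: pepper

Derivation:
Line 1: ['cup', 'tomato'] (min_width=10, slack=2)
Line 2: ['been', 'string'] (min_width=11, slack=1)
Line 3: ['green'] (min_width=5, slack=7)
Line 4: ['version', 'cold'] (min_width=12, slack=0)
Line 5: ['south', 'memory'] (min_width=12, slack=0)
Line 6: ['standard'] (min_width=8, slack=4)
Line 7: ['system'] (min_width=6, slack=6)
Line 8: ['computer'] (min_width=8, slack=4)
Line 9: ['pepper'] (min_width=6, slack=6)
Line 10: ['address', 'open'] (min_width=12, slack=0)
Line 11: ['purple'] (min_width=6, slack=6)
Line 12: ['bright'] (min_width=6, slack=6)
Line 13: ['golden', 'quick'] (min_width=12, slack=0)
Line 14: ['moon', 'box'] (min_width=8, slack=4)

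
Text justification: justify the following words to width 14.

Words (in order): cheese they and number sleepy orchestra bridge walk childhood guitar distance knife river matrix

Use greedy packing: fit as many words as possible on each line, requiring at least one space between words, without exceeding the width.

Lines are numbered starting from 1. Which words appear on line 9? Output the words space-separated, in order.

Line 1: ['cheese', 'they'] (min_width=11, slack=3)
Line 2: ['and', 'number'] (min_width=10, slack=4)
Line 3: ['sleepy'] (min_width=6, slack=8)
Line 4: ['orchestra'] (min_width=9, slack=5)
Line 5: ['bridge', 'walk'] (min_width=11, slack=3)
Line 6: ['childhood'] (min_width=9, slack=5)
Line 7: ['guitar'] (min_width=6, slack=8)
Line 8: ['distance', 'knife'] (min_width=14, slack=0)
Line 9: ['river', 'matrix'] (min_width=12, slack=2)

Answer: river matrix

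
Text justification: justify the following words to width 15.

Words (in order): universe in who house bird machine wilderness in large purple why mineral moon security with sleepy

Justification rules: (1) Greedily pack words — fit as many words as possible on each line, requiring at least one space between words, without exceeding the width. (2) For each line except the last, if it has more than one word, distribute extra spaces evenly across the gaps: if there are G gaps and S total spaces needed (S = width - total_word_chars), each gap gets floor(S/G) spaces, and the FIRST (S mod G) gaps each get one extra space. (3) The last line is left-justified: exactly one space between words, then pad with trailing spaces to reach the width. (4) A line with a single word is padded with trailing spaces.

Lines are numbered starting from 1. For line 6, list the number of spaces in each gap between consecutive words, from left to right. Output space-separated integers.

Answer: 5

Derivation:
Line 1: ['universe', 'in', 'who'] (min_width=15, slack=0)
Line 2: ['house', 'bird'] (min_width=10, slack=5)
Line 3: ['machine'] (min_width=7, slack=8)
Line 4: ['wilderness', 'in'] (min_width=13, slack=2)
Line 5: ['large', 'purple'] (min_width=12, slack=3)
Line 6: ['why', 'mineral'] (min_width=11, slack=4)
Line 7: ['moon', 'security'] (min_width=13, slack=2)
Line 8: ['with', 'sleepy'] (min_width=11, slack=4)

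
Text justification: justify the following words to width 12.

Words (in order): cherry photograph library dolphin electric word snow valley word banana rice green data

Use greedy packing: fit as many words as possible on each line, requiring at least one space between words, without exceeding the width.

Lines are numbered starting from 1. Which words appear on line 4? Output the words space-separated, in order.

Answer: dolphin

Derivation:
Line 1: ['cherry'] (min_width=6, slack=6)
Line 2: ['photograph'] (min_width=10, slack=2)
Line 3: ['library'] (min_width=7, slack=5)
Line 4: ['dolphin'] (min_width=7, slack=5)
Line 5: ['electric'] (min_width=8, slack=4)
Line 6: ['word', 'snow'] (min_width=9, slack=3)
Line 7: ['valley', 'word'] (min_width=11, slack=1)
Line 8: ['banana', 'rice'] (min_width=11, slack=1)
Line 9: ['green', 'data'] (min_width=10, slack=2)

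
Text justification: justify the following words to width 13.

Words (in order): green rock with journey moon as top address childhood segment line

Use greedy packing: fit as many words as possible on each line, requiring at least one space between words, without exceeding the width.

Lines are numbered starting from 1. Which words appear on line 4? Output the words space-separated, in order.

Answer: address

Derivation:
Line 1: ['green', 'rock'] (min_width=10, slack=3)
Line 2: ['with', 'journey'] (min_width=12, slack=1)
Line 3: ['moon', 'as', 'top'] (min_width=11, slack=2)
Line 4: ['address'] (min_width=7, slack=6)
Line 5: ['childhood'] (min_width=9, slack=4)
Line 6: ['segment', 'line'] (min_width=12, slack=1)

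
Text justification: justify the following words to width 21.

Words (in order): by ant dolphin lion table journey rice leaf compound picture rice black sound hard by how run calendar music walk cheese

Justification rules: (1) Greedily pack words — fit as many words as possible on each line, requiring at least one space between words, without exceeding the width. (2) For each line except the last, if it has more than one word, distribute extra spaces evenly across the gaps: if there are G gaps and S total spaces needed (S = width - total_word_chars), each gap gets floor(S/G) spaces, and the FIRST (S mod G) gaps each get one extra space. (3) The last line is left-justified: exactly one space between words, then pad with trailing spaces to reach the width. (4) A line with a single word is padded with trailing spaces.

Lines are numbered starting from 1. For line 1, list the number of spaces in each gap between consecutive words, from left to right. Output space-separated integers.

Line 1: ['by', 'ant', 'dolphin', 'lion'] (min_width=19, slack=2)
Line 2: ['table', 'journey', 'rice'] (min_width=18, slack=3)
Line 3: ['leaf', 'compound', 'picture'] (min_width=21, slack=0)
Line 4: ['rice', 'black', 'sound', 'hard'] (min_width=21, slack=0)
Line 5: ['by', 'how', 'run', 'calendar'] (min_width=19, slack=2)
Line 6: ['music', 'walk', 'cheese'] (min_width=17, slack=4)

Answer: 2 2 1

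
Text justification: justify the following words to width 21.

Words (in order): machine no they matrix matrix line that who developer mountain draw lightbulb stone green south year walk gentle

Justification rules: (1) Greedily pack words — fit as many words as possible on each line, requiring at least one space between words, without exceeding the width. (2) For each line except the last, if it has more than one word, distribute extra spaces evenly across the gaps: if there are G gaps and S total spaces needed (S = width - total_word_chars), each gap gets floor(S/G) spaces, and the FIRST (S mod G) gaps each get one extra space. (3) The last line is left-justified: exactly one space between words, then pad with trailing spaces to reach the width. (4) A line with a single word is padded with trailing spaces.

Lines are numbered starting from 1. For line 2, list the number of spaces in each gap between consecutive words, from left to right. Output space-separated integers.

Line 1: ['machine', 'no', 'they'] (min_width=15, slack=6)
Line 2: ['matrix', 'matrix', 'line'] (min_width=18, slack=3)
Line 3: ['that', 'who', 'developer'] (min_width=18, slack=3)
Line 4: ['mountain', 'draw'] (min_width=13, slack=8)
Line 5: ['lightbulb', 'stone', 'green'] (min_width=21, slack=0)
Line 6: ['south', 'year', 'walk'] (min_width=15, slack=6)
Line 7: ['gentle'] (min_width=6, slack=15)

Answer: 3 2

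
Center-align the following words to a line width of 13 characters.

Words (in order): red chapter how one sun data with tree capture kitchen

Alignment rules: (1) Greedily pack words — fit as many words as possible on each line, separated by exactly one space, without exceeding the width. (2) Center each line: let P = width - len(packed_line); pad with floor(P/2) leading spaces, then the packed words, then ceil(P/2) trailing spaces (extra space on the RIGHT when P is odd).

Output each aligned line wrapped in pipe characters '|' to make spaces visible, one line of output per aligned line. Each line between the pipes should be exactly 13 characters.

Answer: | red chapter |
| how one sun |
|  data with  |
|tree capture |
|   kitchen   |

Derivation:
Line 1: ['red', 'chapter'] (min_width=11, slack=2)
Line 2: ['how', 'one', 'sun'] (min_width=11, slack=2)
Line 3: ['data', 'with'] (min_width=9, slack=4)
Line 4: ['tree', 'capture'] (min_width=12, slack=1)
Line 5: ['kitchen'] (min_width=7, slack=6)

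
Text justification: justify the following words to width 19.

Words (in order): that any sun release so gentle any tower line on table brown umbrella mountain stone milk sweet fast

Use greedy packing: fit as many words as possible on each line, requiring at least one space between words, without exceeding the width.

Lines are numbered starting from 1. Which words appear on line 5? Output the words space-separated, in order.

Line 1: ['that', 'any', 'sun'] (min_width=12, slack=7)
Line 2: ['release', 'so', 'gentle'] (min_width=17, slack=2)
Line 3: ['any', 'tower', 'line', 'on'] (min_width=17, slack=2)
Line 4: ['table', 'brown'] (min_width=11, slack=8)
Line 5: ['umbrella', 'mountain'] (min_width=17, slack=2)
Line 6: ['stone', 'milk', 'sweet'] (min_width=16, slack=3)
Line 7: ['fast'] (min_width=4, slack=15)

Answer: umbrella mountain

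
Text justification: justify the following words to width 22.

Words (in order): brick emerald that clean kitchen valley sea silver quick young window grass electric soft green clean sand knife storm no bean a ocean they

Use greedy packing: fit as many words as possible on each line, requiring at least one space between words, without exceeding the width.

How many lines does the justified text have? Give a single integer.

Answer: 7

Derivation:
Line 1: ['brick', 'emerald', 'that'] (min_width=18, slack=4)
Line 2: ['clean', 'kitchen', 'valley'] (min_width=20, slack=2)
Line 3: ['sea', 'silver', 'quick', 'young'] (min_width=22, slack=0)
Line 4: ['window', 'grass', 'electric'] (min_width=21, slack=1)
Line 5: ['soft', 'green', 'clean', 'sand'] (min_width=21, slack=1)
Line 6: ['knife', 'storm', 'no', 'bean', 'a'] (min_width=21, slack=1)
Line 7: ['ocean', 'they'] (min_width=10, slack=12)
Total lines: 7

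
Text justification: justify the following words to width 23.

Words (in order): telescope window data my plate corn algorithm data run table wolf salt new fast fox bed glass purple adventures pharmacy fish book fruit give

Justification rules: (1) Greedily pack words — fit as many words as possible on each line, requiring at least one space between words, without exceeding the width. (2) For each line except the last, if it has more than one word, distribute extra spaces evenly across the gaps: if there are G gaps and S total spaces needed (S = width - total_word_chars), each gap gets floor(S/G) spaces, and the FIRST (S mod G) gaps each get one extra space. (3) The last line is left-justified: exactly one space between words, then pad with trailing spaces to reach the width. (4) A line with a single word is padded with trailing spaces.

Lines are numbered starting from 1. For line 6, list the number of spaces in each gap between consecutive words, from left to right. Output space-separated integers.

Line 1: ['telescope', 'window', 'data'] (min_width=21, slack=2)
Line 2: ['my', 'plate', 'corn', 'algorithm'] (min_width=23, slack=0)
Line 3: ['data', 'run', 'table', 'wolf'] (min_width=19, slack=4)
Line 4: ['salt', 'new', 'fast', 'fox', 'bed'] (min_width=21, slack=2)
Line 5: ['glass', 'purple', 'adventures'] (min_width=23, slack=0)
Line 6: ['pharmacy', 'fish', 'book'] (min_width=18, slack=5)
Line 7: ['fruit', 'give'] (min_width=10, slack=13)

Answer: 4 3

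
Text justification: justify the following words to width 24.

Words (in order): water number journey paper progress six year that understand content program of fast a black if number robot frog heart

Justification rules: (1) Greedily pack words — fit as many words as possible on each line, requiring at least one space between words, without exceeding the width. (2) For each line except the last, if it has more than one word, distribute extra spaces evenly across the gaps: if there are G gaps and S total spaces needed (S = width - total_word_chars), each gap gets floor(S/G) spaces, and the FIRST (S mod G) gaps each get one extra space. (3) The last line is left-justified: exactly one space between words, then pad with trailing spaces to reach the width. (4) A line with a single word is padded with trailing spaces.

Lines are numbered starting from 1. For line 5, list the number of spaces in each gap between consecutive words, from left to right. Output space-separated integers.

Line 1: ['water', 'number', 'journey'] (min_width=20, slack=4)
Line 2: ['paper', 'progress', 'six', 'year'] (min_width=23, slack=1)
Line 3: ['that', 'understand', 'content'] (min_width=23, slack=1)
Line 4: ['program', 'of', 'fast', 'a', 'black'] (min_width=23, slack=1)
Line 5: ['if', 'number', 'robot', 'frog'] (min_width=20, slack=4)
Line 6: ['heart'] (min_width=5, slack=19)

Answer: 3 2 2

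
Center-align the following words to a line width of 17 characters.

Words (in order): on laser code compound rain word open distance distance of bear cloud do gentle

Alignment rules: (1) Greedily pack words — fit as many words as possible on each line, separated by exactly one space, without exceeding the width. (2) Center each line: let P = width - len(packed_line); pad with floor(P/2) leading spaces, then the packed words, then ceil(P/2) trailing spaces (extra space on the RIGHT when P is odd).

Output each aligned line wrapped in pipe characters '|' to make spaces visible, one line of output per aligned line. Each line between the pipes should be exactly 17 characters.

Answer: |  on laser code  |
|  compound rain  |
|    word open    |
|distance distance|
|of bear cloud do |
|     gentle      |

Derivation:
Line 1: ['on', 'laser', 'code'] (min_width=13, slack=4)
Line 2: ['compound', 'rain'] (min_width=13, slack=4)
Line 3: ['word', 'open'] (min_width=9, slack=8)
Line 4: ['distance', 'distance'] (min_width=17, slack=0)
Line 5: ['of', 'bear', 'cloud', 'do'] (min_width=16, slack=1)
Line 6: ['gentle'] (min_width=6, slack=11)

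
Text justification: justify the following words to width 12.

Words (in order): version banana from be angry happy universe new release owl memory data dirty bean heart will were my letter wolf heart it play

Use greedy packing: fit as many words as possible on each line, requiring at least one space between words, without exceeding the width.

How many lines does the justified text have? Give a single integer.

Answer: 13

Derivation:
Line 1: ['version'] (min_width=7, slack=5)
Line 2: ['banana', 'from'] (min_width=11, slack=1)
Line 3: ['be', 'angry'] (min_width=8, slack=4)
Line 4: ['happy'] (min_width=5, slack=7)
Line 5: ['universe', 'new'] (min_width=12, slack=0)
Line 6: ['release', 'owl'] (min_width=11, slack=1)
Line 7: ['memory', 'data'] (min_width=11, slack=1)
Line 8: ['dirty', 'bean'] (min_width=10, slack=2)
Line 9: ['heart', 'will'] (min_width=10, slack=2)
Line 10: ['were', 'my'] (min_width=7, slack=5)
Line 11: ['letter', 'wolf'] (min_width=11, slack=1)
Line 12: ['heart', 'it'] (min_width=8, slack=4)
Line 13: ['play'] (min_width=4, slack=8)
Total lines: 13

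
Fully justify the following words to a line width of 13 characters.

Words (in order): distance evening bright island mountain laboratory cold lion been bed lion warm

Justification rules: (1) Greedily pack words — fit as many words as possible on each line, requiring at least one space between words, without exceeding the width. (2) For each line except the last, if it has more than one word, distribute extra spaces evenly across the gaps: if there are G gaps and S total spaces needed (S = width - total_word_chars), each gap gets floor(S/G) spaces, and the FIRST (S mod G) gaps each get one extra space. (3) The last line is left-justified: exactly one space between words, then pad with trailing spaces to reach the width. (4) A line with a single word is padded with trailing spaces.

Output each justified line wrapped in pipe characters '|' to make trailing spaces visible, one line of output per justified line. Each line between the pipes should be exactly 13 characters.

Line 1: ['distance'] (min_width=8, slack=5)
Line 2: ['evening'] (min_width=7, slack=6)
Line 3: ['bright', 'island'] (min_width=13, slack=0)
Line 4: ['mountain'] (min_width=8, slack=5)
Line 5: ['laboratory'] (min_width=10, slack=3)
Line 6: ['cold', 'lion'] (min_width=9, slack=4)
Line 7: ['been', 'bed', 'lion'] (min_width=13, slack=0)
Line 8: ['warm'] (min_width=4, slack=9)

Answer: |distance     |
|evening      |
|bright island|
|mountain     |
|laboratory   |
|cold     lion|
|been bed lion|
|warm         |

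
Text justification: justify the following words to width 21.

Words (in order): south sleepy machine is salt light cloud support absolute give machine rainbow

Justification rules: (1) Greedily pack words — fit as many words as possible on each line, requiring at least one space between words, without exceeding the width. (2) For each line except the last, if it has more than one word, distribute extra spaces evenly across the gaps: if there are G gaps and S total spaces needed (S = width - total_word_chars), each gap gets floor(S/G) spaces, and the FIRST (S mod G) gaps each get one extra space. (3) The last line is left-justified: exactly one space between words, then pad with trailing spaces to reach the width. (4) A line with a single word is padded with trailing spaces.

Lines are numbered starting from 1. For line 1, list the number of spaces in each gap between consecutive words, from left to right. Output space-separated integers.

Answer: 2 1

Derivation:
Line 1: ['south', 'sleepy', 'machine'] (min_width=20, slack=1)
Line 2: ['is', 'salt', 'light', 'cloud'] (min_width=19, slack=2)
Line 3: ['support', 'absolute', 'give'] (min_width=21, slack=0)
Line 4: ['machine', 'rainbow'] (min_width=15, slack=6)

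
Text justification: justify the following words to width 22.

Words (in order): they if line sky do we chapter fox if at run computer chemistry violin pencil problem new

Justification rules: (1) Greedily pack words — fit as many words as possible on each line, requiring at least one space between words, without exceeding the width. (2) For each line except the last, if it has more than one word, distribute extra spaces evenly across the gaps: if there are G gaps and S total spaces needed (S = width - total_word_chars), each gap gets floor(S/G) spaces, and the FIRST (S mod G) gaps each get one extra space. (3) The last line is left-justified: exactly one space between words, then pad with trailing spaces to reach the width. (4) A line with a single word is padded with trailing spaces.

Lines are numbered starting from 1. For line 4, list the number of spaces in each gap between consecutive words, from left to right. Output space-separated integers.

Answer: 2 1

Derivation:
Line 1: ['they', 'if', 'line', 'sky', 'do', 'we'] (min_width=22, slack=0)
Line 2: ['chapter', 'fox', 'if', 'at', 'run'] (min_width=21, slack=1)
Line 3: ['computer', 'chemistry'] (min_width=18, slack=4)
Line 4: ['violin', 'pencil', 'problem'] (min_width=21, slack=1)
Line 5: ['new'] (min_width=3, slack=19)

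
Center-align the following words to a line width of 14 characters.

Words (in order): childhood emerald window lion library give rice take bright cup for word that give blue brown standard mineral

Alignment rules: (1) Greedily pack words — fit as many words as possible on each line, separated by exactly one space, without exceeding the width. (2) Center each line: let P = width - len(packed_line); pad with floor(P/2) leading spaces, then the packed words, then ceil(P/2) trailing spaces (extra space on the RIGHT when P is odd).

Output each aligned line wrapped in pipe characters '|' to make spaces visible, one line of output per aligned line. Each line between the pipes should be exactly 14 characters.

Line 1: ['childhood'] (min_width=9, slack=5)
Line 2: ['emerald', 'window'] (min_width=14, slack=0)
Line 3: ['lion', 'library'] (min_width=12, slack=2)
Line 4: ['give', 'rice', 'take'] (min_width=14, slack=0)
Line 5: ['bright', 'cup', 'for'] (min_width=14, slack=0)
Line 6: ['word', 'that', 'give'] (min_width=14, slack=0)
Line 7: ['blue', 'brown'] (min_width=10, slack=4)
Line 8: ['standard'] (min_width=8, slack=6)
Line 9: ['mineral'] (min_width=7, slack=7)

Answer: |  childhood   |
|emerald window|
| lion library |
|give rice take|
|bright cup for|
|word that give|
|  blue brown  |
|   standard   |
|   mineral    |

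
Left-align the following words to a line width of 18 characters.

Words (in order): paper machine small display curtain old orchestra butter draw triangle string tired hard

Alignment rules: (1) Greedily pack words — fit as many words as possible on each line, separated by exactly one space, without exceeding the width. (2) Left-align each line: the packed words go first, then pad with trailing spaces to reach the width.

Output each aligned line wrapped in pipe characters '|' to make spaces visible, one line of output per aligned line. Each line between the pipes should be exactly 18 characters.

Line 1: ['paper', 'machine'] (min_width=13, slack=5)
Line 2: ['small', 'display'] (min_width=13, slack=5)
Line 3: ['curtain', 'old'] (min_width=11, slack=7)
Line 4: ['orchestra', 'butter'] (min_width=16, slack=2)
Line 5: ['draw', 'triangle'] (min_width=13, slack=5)
Line 6: ['string', 'tired', 'hard'] (min_width=17, slack=1)

Answer: |paper machine     |
|small display     |
|curtain old       |
|orchestra butter  |
|draw triangle     |
|string tired hard |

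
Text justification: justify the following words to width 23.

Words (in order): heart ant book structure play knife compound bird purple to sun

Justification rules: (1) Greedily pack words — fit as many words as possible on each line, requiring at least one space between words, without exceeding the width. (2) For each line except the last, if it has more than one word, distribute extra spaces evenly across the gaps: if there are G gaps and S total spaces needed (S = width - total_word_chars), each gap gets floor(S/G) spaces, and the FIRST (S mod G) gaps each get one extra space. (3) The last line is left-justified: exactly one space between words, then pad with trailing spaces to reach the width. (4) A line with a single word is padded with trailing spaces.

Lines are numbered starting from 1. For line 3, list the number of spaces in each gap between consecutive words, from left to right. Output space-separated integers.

Answer: 1 1 1

Derivation:
Line 1: ['heart', 'ant', 'book'] (min_width=14, slack=9)
Line 2: ['structure', 'play', 'knife'] (min_width=20, slack=3)
Line 3: ['compound', 'bird', 'purple', 'to'] (min_width=23, slack=0)
Line 4: ['sun'] (min_width=3, slack=20)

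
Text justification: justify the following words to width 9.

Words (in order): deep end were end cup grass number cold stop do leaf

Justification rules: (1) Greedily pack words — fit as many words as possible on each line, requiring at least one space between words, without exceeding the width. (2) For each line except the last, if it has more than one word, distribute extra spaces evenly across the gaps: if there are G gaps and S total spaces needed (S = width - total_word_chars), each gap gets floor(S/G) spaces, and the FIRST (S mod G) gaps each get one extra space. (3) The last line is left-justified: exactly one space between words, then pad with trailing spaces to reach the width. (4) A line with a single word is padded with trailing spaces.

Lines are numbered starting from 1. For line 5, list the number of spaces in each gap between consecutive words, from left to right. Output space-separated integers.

Line 1: ['deep', 'end'] (min_width=8, slack=1)
Line 2: ['were', 'end'] (min_width=8, slack=1)
Line 3: ['cup', 'grass'] (min_width=9, slack=0)
Line 4: ['number'] (min_width=6, slack=3)
Line 5: ['cold', 'stop'] (min_width=9, slack=0)
Line 6: ['do', 'leaf'] (min_width=7, slack=2)

Answer: 1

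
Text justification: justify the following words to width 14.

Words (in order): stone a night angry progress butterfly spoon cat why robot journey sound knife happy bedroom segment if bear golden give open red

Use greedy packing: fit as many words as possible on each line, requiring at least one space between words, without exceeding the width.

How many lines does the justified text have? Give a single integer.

Line 1: ['stone', 'a', 'night'] (min_width=13, slack=1)
Line 2: ['angry', 'progress'] (min_width=14, slack=0)
Line 3: ['butterfly'] (min_width=9, slack=5)
Line 4: ['spoon', 'cat', 'why'] (min_width=13, slack=1)
Line 5: ['robot', 'journey'] (min_width=13, slack=1)
Line 6: ['sound', 'knife'] (min_width=11, slack=3)
Line 7: ['happy', 'bedroom'] (min_width=13, slack=1)
Line 8: ['segment', 'if'] (min_width=10, slack=4)
Line 9: ['bear', 'golden'] (min_width=11, slack=3)
Line 10: ['give', 'open', 'red'] (min_width=13, slack=1)
Total lines: 10

Answer: 10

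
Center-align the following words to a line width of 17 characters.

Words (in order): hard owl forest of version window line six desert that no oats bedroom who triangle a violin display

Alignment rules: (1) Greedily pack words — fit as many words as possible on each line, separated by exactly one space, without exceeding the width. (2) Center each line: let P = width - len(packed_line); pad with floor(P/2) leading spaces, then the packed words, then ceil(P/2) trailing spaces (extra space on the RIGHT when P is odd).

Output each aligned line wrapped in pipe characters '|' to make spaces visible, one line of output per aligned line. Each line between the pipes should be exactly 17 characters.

Line 1: ['hard', 'owl', 'forest'] (min_width=15, slack=2)
Line 2: ['of', 'version', 'window'] (min_width=17, slack=0)
Line 3: ['line', 'six', 'desert'] (min_width=15, slack=2)
Line 4: ['that', 'no', 'oats'] (min_width=12, slack=5)
Line 5: ['bedroom', 'who'] (min_width=11, slack=6)
Line 6: ['triangle', 'a', 'violin'] (min_width=17, slack=0)
Line 7: ['display'] (min_width=7, slack=10)

Answer: | hard owl forest |
|of version window|
| line six desert |
|  that no oats   |
|   bedroom who   |
|triangle a violin|
|     display     |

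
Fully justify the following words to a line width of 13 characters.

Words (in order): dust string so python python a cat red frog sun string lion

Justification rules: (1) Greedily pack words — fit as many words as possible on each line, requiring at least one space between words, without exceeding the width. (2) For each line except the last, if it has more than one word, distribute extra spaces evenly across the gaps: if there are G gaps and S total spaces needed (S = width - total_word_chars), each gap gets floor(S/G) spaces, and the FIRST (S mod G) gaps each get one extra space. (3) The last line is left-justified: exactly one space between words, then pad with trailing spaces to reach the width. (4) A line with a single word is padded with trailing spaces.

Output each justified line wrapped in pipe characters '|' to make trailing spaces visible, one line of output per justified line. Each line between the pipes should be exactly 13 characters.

Line 1: ['dust', 'string'] (min_width=11, slack=2)
Line 2: ['so', 'python'] (min_width=9, slack=4)
Line 3: ['python', 'a', 'cat'] (min_width=12, slack=1)
Line 4: ['red', 'frog', 'sun'] (min_width=12, slack=1)
Line 5: ['string', 'lion'] (min_width=11, slack=2)

Answer: |dust   string|
|so     python|
|python  a cat|
|red  frog sun|
|string lion  |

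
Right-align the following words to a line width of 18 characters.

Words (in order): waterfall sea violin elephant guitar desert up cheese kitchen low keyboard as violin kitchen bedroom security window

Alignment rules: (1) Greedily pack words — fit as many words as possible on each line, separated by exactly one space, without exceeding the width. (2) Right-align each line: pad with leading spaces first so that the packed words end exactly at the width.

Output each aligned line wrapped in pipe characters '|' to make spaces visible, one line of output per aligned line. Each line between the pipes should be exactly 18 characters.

Line 1: ['waterfall', 'sea'] (min_width=13, slack=5)
Line 2: ['violin', 'elephant'] (min_width=15, slack=3)
Line 3: ['guitar', 'desert', 'up'] (min_width=16, slack=2)
Line 4: ['cheese', 'kitchen', 'low'] (min_width=18, slack=0)
Line 5: ['keyboard', 'as', 'violin'] (min_width=18, slack=0)
Line 6: ['kitchen', 'bedroom'] (min_width=15, slack=3)
Line 7: ['security', 'window'] (min_width=15, slack=3)

Answer: |     waterfall sea|
|   violin elephant|
|  guitar desert up|
|cheese kitchen low|
|keyboard as violin|
|   kitchen bedroom|
|   security window|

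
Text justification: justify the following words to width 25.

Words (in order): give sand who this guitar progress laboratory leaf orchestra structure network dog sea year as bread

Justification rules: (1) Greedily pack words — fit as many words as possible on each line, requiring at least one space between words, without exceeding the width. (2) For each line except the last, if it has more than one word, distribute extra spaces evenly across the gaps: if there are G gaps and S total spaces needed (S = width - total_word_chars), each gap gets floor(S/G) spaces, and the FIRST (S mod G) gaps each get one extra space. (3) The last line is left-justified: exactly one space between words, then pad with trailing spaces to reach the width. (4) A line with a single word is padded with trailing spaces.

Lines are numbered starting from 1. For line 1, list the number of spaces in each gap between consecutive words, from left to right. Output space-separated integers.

Line 1: ['give', 'sand', 'who', 'this', 'guitar'] (min_width=25, slack=0)
Line 2: ['progress', 'laboratory', 'leaf'] (min_width=24, slack=1)
Line 3: ['orchestra', 'structure'] (min_width=19, slack=6)
Line 4: ['network', 'dog', 'sea', 'year', 'as'] (min_width=23, slack=2)
Line 5: ['bread'] (min_width=5, slack=20)

Answer: 1 1 1 1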